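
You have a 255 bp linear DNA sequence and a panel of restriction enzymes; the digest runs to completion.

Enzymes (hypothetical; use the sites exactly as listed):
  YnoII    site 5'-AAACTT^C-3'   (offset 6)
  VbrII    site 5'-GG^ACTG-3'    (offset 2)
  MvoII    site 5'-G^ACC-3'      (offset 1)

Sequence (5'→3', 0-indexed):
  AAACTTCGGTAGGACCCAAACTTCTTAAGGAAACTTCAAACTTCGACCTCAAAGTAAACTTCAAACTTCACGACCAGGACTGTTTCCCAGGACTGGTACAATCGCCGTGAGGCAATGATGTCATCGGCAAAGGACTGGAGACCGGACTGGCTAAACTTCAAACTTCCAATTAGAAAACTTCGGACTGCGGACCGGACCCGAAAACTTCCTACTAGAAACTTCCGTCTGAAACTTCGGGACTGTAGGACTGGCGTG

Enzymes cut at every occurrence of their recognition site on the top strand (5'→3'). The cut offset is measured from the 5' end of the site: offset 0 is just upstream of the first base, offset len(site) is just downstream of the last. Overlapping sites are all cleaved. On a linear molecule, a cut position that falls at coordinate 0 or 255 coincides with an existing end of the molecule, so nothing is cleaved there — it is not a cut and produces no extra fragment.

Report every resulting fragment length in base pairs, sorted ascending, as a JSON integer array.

Scan for sites:
  YnoII AAACTTC/6: at [0, 17, 30, 37, 55, 62, 152, 159, 174, 201, 215, 228] ⇒ [6, 23, 36, 43, 61, 68, 158, 165, 180, 207, 221, 234]
  VbrII GGACTG/2: at [76, 89, 131, 143, 181, 236, 244] ⇒ [78, 91, 133, 145, 183, 238, 246]
  MvoII GACC/1: at [12, 44, 71, 139, 189, 194] ⇒ [13, 45, 72, 140, 190, 195]

All cut coordinates (distinct, sorted): [6, 13, 23, 36, 43, 45, 61, 68, 72, 78, 91, 133, 140, 145, 158, 165, 180, 183, 190, 195, 207, 221, 234, 238, 246]

Fragment lengths:
  [0,6): 6 bp
  [6,13): 7 bp
  [13,23): 10 bp
  [23,36): 13 bp
  [36,43): 7 bp
  [43,45): 2 bp
  [45,61): 16 bp
  [61,68): 7 bp
  [68,72): 4 bp
  [72,78): 6 bp
  [78,91): 13 bp
  [91,133): 42 bp
  [133,140): 7 bp
  [140,145): 5 bp
  [145,158): 13 bp
  [158,165): 7 bp
  [165,180): 15 bp
  [180,183): 3 bp
  [183,190): 7 bp
  [190,195): 5 bp
  [195,207): 12 bp
  [207,221): 14 bp
  [221,234): 13 bp
  [234,238): 4 bp
  [238,246): 8 bp
  [246,255): 9 bp

[2,3,4,4,5,5,6,6,7,7,7,7,7,7,8,9,10,12,13,13,13,13,14,15,16,42]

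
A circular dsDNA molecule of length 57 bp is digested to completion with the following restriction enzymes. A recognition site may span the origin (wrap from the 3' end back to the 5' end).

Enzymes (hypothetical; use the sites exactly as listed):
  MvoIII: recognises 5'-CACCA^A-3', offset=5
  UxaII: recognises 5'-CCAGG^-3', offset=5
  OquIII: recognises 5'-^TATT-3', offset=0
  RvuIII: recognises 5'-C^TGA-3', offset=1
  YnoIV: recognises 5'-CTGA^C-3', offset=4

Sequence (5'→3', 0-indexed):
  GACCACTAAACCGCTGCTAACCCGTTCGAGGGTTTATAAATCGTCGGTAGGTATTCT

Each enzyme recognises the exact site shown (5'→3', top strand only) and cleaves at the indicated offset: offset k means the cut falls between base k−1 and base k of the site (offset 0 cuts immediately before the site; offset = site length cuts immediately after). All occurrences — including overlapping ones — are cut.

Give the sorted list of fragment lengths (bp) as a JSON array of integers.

[3,5,49]

Site scan:
  MvoIII (CACCAA, off=5): no sites
  UxaII (CCAGG, off=5): no sites
  OquIII (TATT, off=0): starts [51] → cuts [51]
  RvuIII (CTGA, off=1): starts [55] → cuts [56]
  YnoIV (CTGAC, off=4): starts [55] → cuts [2]

Pooled cuts: [2, 51, 56]

Fragment lengths:
  2→51: 49 bp
  51→56: 5 bp
  56→2 (wrap): 57-56+2 = 3 bp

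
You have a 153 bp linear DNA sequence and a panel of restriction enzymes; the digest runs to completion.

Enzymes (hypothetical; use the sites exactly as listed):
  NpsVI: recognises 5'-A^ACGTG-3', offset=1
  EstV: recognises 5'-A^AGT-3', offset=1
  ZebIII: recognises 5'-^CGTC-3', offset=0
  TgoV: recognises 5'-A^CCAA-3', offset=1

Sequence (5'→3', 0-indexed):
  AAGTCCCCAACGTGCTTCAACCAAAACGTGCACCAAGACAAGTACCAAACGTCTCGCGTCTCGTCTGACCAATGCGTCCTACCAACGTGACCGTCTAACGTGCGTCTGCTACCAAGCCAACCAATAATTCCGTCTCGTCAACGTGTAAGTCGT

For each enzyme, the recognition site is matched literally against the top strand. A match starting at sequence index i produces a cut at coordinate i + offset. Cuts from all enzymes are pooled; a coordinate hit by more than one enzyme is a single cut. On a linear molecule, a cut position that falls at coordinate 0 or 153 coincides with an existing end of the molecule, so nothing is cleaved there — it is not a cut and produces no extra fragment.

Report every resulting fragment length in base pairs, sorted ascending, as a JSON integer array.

[1,3,4,5,5,5,5,5,5,6,6,6,7,7,7,7,7,7,8,8,9,9,10,11]

Scan for sites:
  NpsVI AACGTG/1: at [8, 24, 83, 96, 139] ⇒ [9, 25, 84, 97, 140]
  EstV AAGT/1: at [0, 39, 146] ⇒ [1, 40, 147]
  ZebIII CGTC/0: at [49, 56, 61, 74, 91, 102, 130, 135] ⇒ [49, 56, 61, 74, 91, 102, 130, 135]
  TgoV ACCAA/1: at [19, 31, 43, 67, 80, 110, 119] ⇒ [20, 32, 44, 68, 81, 111, 120]

Pooled cuts: [1, 9, 20, 25, 32, 40, 44, 49, 56, 61, 68, 74, 81, 84, 91, 97, 102, 111, 120, 130, 135, 140, 147]

Fragment lengths:
  [0,1): 1 bp
  [1,9): 8 bp
  [9,20): 11 bp
  [20,25): 5 bp
  [25,32): 7 bp
  [32,40): 8 bp
  [40,44): 4 bp
  [44,49): 5 bp
  [49,56): 7 bp
  [56,61): 5 bp
  [61,68): 7 bp
  [68,74): 6 bp
  [74,81): 7 bp
  [81,84): 3 bp
  [84,91): 7 bp
  [91,97): 6 bp
  [97,102): 5 bp
  [102,111): 9 bp
  [111,120): 9 bp
  [120,130): 10 bp
  [130,135): 5 bp
  [135,140): 5 bp
  [140,147): 7 bp
  [147,153): 6 bp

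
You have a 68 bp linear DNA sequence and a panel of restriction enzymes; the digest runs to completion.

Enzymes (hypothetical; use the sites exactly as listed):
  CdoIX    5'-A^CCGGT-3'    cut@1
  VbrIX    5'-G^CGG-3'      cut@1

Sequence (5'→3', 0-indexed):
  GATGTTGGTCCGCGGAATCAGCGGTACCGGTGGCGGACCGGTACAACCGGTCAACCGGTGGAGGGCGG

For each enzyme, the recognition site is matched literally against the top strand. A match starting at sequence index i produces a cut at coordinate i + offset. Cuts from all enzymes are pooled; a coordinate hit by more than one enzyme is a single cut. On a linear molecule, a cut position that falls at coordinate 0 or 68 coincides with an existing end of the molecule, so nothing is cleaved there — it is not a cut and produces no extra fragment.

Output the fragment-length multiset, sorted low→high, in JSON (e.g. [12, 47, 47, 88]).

Site scan:
  CdoIX ACCGGT/1: at [25, 36, 45, 53] ⇒ [26, 37, 46, 54]
  VbrIX GCGG/1: at [11, 20, 32, 64] ⇒ [12, 21, 33, 65]

Pooled cuts: [12, 21, 26, 33, 37, 46, 54, 65]

Fragment lengths:
  [0,12): 12 bp
  [12,21): 9 bp
  [21,26): 5 bp
  [26,33): 7 bp
  [33,37): 4 bp
  [37,46): 9 bp
  [46,54): 8 bp
  [54,65): 11 bp
  [65,68): 3 bp

[3,4,5,7,8,9,9,11,12]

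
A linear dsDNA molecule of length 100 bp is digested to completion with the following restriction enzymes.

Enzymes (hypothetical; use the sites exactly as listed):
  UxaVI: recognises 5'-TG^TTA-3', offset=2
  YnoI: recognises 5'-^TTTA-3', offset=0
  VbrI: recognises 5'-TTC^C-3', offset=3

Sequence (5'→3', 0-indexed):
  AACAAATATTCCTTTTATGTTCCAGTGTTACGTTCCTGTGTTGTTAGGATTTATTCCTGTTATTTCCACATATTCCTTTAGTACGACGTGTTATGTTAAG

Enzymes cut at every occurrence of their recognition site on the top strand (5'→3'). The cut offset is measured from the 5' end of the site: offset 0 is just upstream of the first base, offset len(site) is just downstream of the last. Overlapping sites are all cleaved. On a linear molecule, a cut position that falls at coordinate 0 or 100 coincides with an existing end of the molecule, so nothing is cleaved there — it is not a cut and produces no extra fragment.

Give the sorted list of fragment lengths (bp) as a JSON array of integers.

[1,2,3,5,5,5,6,7,7,8,8,9,9,11,14]

Scan for sites:
  UxaVI (TGTTA, off=2): starts [25, 41, 57, 88, 93] → cuts [27, 43, 59, 90, 95]
  YnoI (TTTA, off=0): starts [13, 49, 76] → cuts [13, 49, 76]
  VbrI (TTCC, off=3): starts [8, 19, 32, 53, 63, 72] → cuts [11, 22, 35, 56, 66, 75]

All cut coordinates (distinct, sorted): [11, 13, 22, 27, 35, 43, 49, 56, 59, 66, 75, 76, 90, 95]

Fragments:
  [0,11): 11 bp
  [11,13): 2 bp
  [13,22): 9 bp
  [22,27): 5 bp
  [27,35): 8 bp
  [35,43): 8 bp
  [43,49): 6 bp
  [49,56): 7 bp
  [56,59): 3 bp
  [59,66): 7 bp
  [66,75): 9 bp
  [75,76): 1 bp
  [76,90): 14 bp
  [90,95): 5 bp
  [95,100): 5 bp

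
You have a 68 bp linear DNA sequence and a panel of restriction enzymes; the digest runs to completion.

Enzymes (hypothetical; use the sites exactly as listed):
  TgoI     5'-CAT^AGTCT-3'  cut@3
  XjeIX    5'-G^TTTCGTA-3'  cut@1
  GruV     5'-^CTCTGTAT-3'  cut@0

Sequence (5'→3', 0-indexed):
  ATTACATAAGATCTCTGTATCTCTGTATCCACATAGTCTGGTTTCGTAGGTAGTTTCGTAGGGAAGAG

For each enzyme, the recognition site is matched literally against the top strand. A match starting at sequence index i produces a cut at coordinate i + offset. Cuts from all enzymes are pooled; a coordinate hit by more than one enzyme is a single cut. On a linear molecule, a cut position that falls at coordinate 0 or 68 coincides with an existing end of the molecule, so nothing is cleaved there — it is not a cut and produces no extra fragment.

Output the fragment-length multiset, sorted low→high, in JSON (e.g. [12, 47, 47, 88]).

Site scan:
  TgoI (CATAGTCT, off=3): starts [31] → cuts [34]
  XjeIX (GTTTCGTA, off=1): starts [40, 52] → cuts [41, 53]
  GruV (CTCTGTAT, off=0): starts [12, 20] → cuts [12, 20]

Pooled cuts: [12, 20, 34, 41, 53]

Fragments:
  [0,12): 12 bp
  [12,20): 8 bp
  [20,34): 14 bp
  [34,41): 7 bp
  [41,53): 12 bp
  [53,68): 15 bp

[7,8,12,12,14,15]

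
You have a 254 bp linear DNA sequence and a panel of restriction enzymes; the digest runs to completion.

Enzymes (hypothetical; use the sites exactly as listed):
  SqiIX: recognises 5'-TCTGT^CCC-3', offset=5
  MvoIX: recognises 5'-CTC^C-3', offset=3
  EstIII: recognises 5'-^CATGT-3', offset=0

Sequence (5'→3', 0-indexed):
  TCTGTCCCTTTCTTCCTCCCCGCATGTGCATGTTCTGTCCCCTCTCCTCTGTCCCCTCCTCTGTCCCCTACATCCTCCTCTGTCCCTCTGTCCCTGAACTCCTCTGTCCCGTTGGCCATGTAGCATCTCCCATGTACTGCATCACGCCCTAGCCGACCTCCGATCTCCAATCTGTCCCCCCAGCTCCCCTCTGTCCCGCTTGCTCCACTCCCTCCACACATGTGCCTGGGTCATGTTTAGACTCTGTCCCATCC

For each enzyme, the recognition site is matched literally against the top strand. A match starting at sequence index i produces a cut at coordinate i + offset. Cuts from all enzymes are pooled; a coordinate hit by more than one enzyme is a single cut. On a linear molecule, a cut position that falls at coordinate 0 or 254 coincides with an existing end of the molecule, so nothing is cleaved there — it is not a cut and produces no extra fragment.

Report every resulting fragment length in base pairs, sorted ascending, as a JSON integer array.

Scan for sites:
  SqiIX TCTGTCCC/5: at [0, 33, 47, 59, 78, 86, 102, 170, 189, 242] ⇒ [5, 38, 52, 64, 83, 91, 107, 175, 194, 247]
  MvoIX CTCC/3: at [15, 43, 55, 74, 98, 126, 157, 164, 183, 202, 207, 211] ⇒ [18, 46, 58, 77, 101, 129, 160, 167, 186, 205, 210, 214]
  EstIII CATGT/0: at [22, 28, 116, 130, 218, 231] ⇒ [22, 28, 116, 130, 218, 231]

Pooled cuts: [5, 18, 22, 28, 38, 46, 52, 58, 64, 77, 83, 91, 101, 107, 116, 129, 130, 160, 167, 175, 186, 194, 205, 210, 214, 218, 231, 247]

Fragments:
  [0,5): 5 bp
  [5,18): 13 bp
  [18,22): 4 bp
  [22,28): 6 bp
  [28,38): 10 bp
  [38,46): 8 bp
  [46,52): 6 bp
  [52,58): 6 bp
  [58,64): 6 bp
  [64,77): 13 bp
  [77,83): 6 bp
  [83,91): 8 bp
  [91,101): 10 bp
  [101,107): 6 bp
  [107,116): 9 bp
  [116,129): 13 bp
  [129,130): 1 bp
  [130,160): 30 bp
  [160,167): 7 bp
  [167,175): 8 bp
  [175,186): 11 bp
  [186,194): 8 bp
  [194,205): 11 bp
  [205,210): 5 bp
  [210,214): 4 bp
  [214,218): 4 bp
  [218,231): 13 bp
  [231,247): 16 bp
  [247,254): 7 bp

[1,4,4,4,5,5,6,6,6,6,6,6,7,7,8,8,8,8,9,10,10,11,11,13,13,13,13,16,30]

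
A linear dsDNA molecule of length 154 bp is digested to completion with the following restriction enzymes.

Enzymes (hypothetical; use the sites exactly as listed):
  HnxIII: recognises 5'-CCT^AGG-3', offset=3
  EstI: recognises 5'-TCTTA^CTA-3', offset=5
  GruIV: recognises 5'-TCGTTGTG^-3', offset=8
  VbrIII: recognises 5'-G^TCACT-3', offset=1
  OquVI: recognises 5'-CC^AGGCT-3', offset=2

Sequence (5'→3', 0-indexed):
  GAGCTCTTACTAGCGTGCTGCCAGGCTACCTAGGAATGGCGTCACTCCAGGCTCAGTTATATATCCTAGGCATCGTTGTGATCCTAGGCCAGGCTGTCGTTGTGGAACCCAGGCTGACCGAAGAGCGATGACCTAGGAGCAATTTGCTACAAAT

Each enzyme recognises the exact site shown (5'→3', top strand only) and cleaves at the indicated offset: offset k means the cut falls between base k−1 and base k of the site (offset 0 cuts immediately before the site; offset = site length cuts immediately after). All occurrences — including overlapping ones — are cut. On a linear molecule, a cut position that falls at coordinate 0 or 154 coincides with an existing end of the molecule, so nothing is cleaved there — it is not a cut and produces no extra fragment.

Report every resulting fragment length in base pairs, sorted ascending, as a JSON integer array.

Site scan:
  HnxIII (CCTAGG, off=3): starts [28, 64, 82, 131] → cuts [31, 67, 85, 134]
  EstI (TCTTACTA, off=5): starts [4] → cuts [9]
  GruIV (TCGTTGTG, off=8): starts [72, 96] → cuts [80, 104]
  VbrIII (GTCACT, off=1): starts [40] → cuts [41]
  OquVI (CCAGGCT, off=2): starts [20, 46, 88, 108] → cuts [22, 48, 90, 110]

Pooled cuts: [9, 22, 31, 41, 48, 67, 80, 85, 90, 104, 110, 134]

Fragments:
  [0,9): 9 bp
  [9,22): 13 bp
  [22,31): 9 bp
  [31,41): 10 bp
  [41,48): 7 bp
  [48,67): 19 bp
  [67,80): 13 bp
  [80,85): 5 bp
  [85,90): 5 bp
  [90,104): 14 bp
  [104,110): 6 bp
  [110,134): 24 bp
  [134,154): 20 bp

[5,5,6,7,9,9,10,13,13,14,19,20,24]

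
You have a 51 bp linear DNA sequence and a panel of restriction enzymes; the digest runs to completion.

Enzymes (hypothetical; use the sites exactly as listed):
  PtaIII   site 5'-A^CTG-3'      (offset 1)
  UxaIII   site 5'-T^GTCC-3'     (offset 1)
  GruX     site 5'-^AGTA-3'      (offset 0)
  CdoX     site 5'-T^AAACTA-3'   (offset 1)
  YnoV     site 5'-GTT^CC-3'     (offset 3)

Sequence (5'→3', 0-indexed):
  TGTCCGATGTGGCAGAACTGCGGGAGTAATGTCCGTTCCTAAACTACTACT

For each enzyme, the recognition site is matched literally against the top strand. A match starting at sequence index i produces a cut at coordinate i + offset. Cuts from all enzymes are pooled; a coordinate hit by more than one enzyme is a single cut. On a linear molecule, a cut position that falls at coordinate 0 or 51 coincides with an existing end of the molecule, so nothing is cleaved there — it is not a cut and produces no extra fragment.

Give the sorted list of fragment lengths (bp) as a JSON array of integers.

Per-enzyme occurrences:
  PtaIII (ACTG, off=1): starts [16] → cuts [17]
  UxaIII (TGTCC, off=1): starts [0, 29] → cuts [1, 30]
  GruX (AGTA, off=0): starts [24] → cuts [24]
  CdoX (TAAACTA, off=1): starts [39] → cuts [40]
  YnoV (GTTCC, off=3): starts [34] → cuts [37]

Pooled cuts: [1, 17, 24, 30, 37, 40]

Fragment lengths:
  [0,1): 1 bp
  [1,17): 16 bp
  [17,24): 7 bp
  [24,30): 6 bp
  [30,37): 7 bp
  [37,40): 3 bp
  [40,51): 11 bp

[1,3,6,7,7,11,16]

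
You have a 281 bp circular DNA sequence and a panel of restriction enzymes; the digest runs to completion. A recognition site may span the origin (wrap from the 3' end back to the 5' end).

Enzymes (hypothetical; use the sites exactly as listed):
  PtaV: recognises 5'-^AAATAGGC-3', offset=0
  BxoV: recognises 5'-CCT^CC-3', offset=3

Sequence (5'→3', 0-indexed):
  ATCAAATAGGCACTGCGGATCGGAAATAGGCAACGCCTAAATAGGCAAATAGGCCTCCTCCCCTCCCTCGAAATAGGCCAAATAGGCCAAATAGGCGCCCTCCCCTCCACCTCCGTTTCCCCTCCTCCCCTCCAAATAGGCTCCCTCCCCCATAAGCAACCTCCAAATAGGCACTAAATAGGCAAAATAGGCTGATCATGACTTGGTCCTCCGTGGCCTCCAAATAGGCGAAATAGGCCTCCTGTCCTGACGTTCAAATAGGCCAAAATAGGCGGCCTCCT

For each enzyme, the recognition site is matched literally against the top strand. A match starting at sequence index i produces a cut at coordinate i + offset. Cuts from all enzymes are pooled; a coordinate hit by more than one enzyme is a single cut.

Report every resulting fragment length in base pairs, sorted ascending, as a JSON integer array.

Per-enzyme occurrences:
  PtaV (AAATAGGC, off=0): starts [3, 23, 38, 46, 70, 79, 88, 133, 164, 175, 184, 221, 230, 255, 265] → cuts [3, 23, 38, 46, 70, 79, 88, 133, 164, 175, 184, 221, 230, 255, 265]
  BxoV (CCTCC, off=3): starts [53, 56, 61, 98, 103, 109, 120, 123, 128, 143, 159, 207, 216, 237, 275] → cuts [56, 59, 64, 101, 106, 112, 123, 126, 131, 146, 162, 210, 219, 240, 278]

All cut coordinates (distinct, sorted): [3, 23, 38, 46, 56, 59, 64, 70, 79, 88, 101, 106, 112, 123, 126, 131, 133, 146, 162, 164, 175, 184, 210, 219, 221, 230, 240, 255, 265, 278]

Fragments:
  3→23: 20 bp
  23→38: 15 bp
  38→46: 8 bp
  46→56: 10 bp
  56→59: 3 bp
  59→64: 5 bp
  64→70: 6 bp
  70→79: 9 bp
  79→88: 9 bp
  88→101: 13 bp
  101→106: 5 bp
  106→112: 6 bp
  112→123: 11 bp
  123→126: 3 bp
  126→131: 5 bp
  131→133: 2 bp
  133→146: 13 bp
  146→162: 16 bp
  162→164: 2 bp
  164→175: 11 bp
  175→184: 9 bp
  184→210: 26 bp
  210→219: 9 bp
  219→221: 2 bp
  221→230: 9 bp
  230→240: 10 bp
  240→255: 15 bp
  255→265: 10 bp
  265→278: 13 bp
  278→3 (wrap): 281-278+3 = 6 bp

[2,2,2,3,3,5,5,5,6,6,6,8,9,9,9,9,9,10,10,10,11,11,13,13,13,15,15,16,20,26]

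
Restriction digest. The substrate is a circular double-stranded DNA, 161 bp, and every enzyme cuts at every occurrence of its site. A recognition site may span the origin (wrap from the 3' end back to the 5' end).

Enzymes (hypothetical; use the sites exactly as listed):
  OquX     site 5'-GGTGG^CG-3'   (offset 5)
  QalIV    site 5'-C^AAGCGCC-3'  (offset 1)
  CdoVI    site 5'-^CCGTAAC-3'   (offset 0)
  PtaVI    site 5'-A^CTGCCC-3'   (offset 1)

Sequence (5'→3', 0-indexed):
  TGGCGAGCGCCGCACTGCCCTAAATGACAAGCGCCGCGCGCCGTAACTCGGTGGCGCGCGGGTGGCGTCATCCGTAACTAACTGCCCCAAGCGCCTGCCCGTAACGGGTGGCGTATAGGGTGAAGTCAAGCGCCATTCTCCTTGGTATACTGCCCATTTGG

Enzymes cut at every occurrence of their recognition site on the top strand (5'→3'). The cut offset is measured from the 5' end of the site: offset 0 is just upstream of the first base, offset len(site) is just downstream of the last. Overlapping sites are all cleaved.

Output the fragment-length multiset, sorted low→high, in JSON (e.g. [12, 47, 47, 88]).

[6,7,10,10,11,11,12,13,14,14,15,16,22]

Site scan:
  OquX (GGTGGCG, off=5): starts [49, 60, 106, 159] → cuts [3, 54, 65, 111]
  QalIV (CAAGCGCC, off=1): starts [27, 87, 126] → cuts [28, 88, 127]
  CdoVI (CCGTAAC, off=0): starts [40, 71, 98] → cuts [40, 71, 98]
  PtaVI (ACTGCCC, off=1): starts [13, 80, 148] → cuts [14, 81, 149]

Pooled cuts: [3, 14, 28, 40, 54, 65, 71, 81, 88, 98, 111, 127, 149]

Fragment lengths:
  3→14: 11 bp
  14→28: 14 bp
  28→40: 12 bp
  40→54: 14 bp
  54→65: 11 bp
  65→71: 6 bp
  71→81: 10 bp
  81→88: 7 bp
  88→98: 10 bp
  98→111: 13 bp
  111→127: 16 bp
  127→149: 22 bp
  149→3 (wrap): 161-149+3 = 15 bp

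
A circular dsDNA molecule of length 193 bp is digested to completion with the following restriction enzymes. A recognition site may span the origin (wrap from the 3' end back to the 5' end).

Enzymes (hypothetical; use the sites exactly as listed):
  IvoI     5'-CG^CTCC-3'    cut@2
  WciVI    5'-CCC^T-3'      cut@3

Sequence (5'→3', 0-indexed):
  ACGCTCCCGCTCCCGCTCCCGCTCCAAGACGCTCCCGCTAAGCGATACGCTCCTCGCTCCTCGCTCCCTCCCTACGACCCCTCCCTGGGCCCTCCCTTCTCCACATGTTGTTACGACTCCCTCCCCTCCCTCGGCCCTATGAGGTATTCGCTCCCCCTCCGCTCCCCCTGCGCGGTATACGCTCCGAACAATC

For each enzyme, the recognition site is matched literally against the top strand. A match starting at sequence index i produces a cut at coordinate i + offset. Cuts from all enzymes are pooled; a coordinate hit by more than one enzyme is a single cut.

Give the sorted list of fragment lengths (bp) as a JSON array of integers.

Scan for sites:
  IvoI (CGCTCC, off=2): starts [1, 7, 13, 19, 29, 47, 54, 61, 148, 159, 179] → cuts [3, 9, 15, 21, 31, 49, 56, 63, 150, 161, 181]
  WciVI (CCCT, off=3): starts [65, 69, 78, 82, 89, 93, 118, 123, 127, 134, 154, 165] → cuts [68, 72, 81, 85, 92, 96, 121, 126, 130, 137, 157, 168]

All cut coordinates (distinct, sorted): [3, 9, 15, 21, 31, 49, 56, 63, 68, 72, 81, 85, 92, 96, 121, 126, 130, 137, 150, 157, 161, 168, 181]

Fragment lengths:
  3→9: 6 bp
  9→15: 6 bp
  15→21: 6 bp
  21→31: 10 bp
  31→49: 18 bp
  49→56: 7 bp
  56→63: 7 bp
  63→68: 5 bp
  68→72: 4 bp
  72→81: 9 bp
  81→85: 4 bp
  85→92: 7 bp
  92→96: 4 bp
  96→121: 25 bp
  121→126: 5 bp
  126→130: 4 bp
  130→137: 7 bp
  137→150: 13 bp
  150→157: 7 bp
  157→161: 4 bp
  161→168: 7 bp
  168→181: 13 bp
  181→3 (wrap): 193-181+3 = 15 bp

[4,4,4,4,4,5,5,6,6,6,7,7,7,7,7,7,9,10,13,13,15,18,25]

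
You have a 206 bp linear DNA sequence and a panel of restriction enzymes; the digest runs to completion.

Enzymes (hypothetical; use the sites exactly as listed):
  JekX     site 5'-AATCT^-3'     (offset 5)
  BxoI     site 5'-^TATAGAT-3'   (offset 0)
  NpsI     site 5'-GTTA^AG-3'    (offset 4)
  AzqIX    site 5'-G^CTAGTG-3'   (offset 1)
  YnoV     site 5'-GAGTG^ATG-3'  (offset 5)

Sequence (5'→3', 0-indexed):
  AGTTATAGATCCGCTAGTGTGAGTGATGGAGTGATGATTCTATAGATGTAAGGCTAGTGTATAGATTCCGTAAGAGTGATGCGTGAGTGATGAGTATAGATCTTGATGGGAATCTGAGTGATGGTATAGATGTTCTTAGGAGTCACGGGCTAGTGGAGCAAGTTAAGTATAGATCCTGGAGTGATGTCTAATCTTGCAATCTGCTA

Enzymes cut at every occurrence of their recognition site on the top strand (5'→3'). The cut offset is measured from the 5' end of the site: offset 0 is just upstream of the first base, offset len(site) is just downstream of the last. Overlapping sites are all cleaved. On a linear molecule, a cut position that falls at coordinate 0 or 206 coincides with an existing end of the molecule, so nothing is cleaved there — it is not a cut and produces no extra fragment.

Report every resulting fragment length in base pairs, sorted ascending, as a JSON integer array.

Scan for sites:
  JekX (AATCT, off=5): starts [110, 189, 197] → cuts [115, 194, 202]
  BxoI (TATAGAT, off=0): starts [3, 40, 59, 94, 124, 167] → cuts [3, 40, 59, 94, 124, 167]
  NpsI (GTTAAG, off=4): starts [161] → cuts [165]
  AzqIX (GCTAGTG, off=1): starts [12, 52, 148] → cuts [13, 53, 149]
  YnoV (GAGTGATG, off=5): starts [20, 28, 73, 84, 115, 178] → cuts [25, 33, 78, 89, 120, 183]

Pooled cuts: [3, 13, 25, 33, 40, 53, 59, 78, 89, 94, 115, 120, 124, 149, 165, 167, 183, 194, 202]

Fragments:
  [0,3): 3 bp
  [3,13): 10 bp
  [13,25): 12 bp
  [25,33): 8 bp
  [33,40): 7 bp
  [40,53): 13 bp
  [53,59): 6 bp
  [59,78): 19 bp
  [78,89): 11 bp
  [89,94): 5 bp
  [94,115): 21 bp
  [115,120): 5 bp
  [120,124): 4 bp
  [124,149): 25 bp
  [149,165): 16 bp
  [165,167): 2 bp
  [167,183): 16 bp
  [183,194): 11 bp
  [194,202): 8 bp
  [202,206): 4 bp

[2,3,4,4,5,5,6,7,8,8,10,11,11,12,13,16,16,19,21,25]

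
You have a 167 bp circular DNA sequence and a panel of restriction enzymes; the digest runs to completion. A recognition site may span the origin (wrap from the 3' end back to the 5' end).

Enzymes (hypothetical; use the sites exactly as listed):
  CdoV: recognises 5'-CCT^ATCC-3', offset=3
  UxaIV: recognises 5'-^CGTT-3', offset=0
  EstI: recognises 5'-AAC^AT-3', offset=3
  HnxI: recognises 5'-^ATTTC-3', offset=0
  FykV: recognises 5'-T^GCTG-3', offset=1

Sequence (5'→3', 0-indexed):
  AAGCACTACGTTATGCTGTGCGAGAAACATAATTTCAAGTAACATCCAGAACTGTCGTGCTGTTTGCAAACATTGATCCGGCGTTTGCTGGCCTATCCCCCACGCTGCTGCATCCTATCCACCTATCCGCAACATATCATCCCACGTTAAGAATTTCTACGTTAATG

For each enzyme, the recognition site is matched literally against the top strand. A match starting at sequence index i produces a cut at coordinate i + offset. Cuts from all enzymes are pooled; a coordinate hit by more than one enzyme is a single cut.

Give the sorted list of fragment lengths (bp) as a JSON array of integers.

Site scan:
  CdoV (CCTATCC, off=3): starts [91, 113, 121] → cuts [94, 116, 124]
  UxaIV (CGTT, off=0): starts [8, 81, 144, 159] → cuts [8, 81, 144, 159]
  EstI (AACAT, off=3): starts [25, 40, 68, 130] → cuts [28, 43, 71, 133]
  HnxI (ATTTC, off=0): starts [31, 152] → cuts [31, 152]
  FykV (TGCTG, off=1): starts [13, 57, 85, 105] → cuts [14, 58, 86, 106]

All cut coordinates (distinct, sorted): [8, 14, 28, 31, 43, 58, 71, 81, 86, 94, 106, 116, 124, 133, 144, 152, 159]

Fragment lengths:
  8→14: 6 bp
  14→28: 14 bp
  28→31: 3 bp
  31→43: 12 bp
  43→58: 15 bp
  58→71: 13 bp
  71→81: 10 bp
  81→86: 5 bp
  86→94: 8 bp
  94→106: 12 bp
  106→116: 10 bp
  116→124: 8 bp
  124→133: 9 bp
  133→144: 11 bp
  144→152: 8 bp
  152→159: 7 bp
  159→8 (wrap): 167-159+8 = 16 bp

[3,5,6,7,8,8,8,9,10,10,11,12,12,13,14,15,16]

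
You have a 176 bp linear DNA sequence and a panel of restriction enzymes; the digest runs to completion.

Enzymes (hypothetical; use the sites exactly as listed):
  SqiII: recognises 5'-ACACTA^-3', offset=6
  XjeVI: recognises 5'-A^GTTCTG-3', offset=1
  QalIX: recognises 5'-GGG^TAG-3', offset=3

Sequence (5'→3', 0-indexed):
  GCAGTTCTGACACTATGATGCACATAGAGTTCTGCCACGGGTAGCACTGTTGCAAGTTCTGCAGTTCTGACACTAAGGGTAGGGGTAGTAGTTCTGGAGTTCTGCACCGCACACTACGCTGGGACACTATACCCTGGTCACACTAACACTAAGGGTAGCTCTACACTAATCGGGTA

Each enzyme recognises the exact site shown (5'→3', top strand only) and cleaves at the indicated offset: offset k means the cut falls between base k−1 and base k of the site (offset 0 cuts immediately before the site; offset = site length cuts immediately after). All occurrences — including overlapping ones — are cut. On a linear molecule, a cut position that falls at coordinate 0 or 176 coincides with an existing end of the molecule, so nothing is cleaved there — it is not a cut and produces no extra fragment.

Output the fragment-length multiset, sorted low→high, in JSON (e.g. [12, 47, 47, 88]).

[3,4,4,5,6,6,8,8,8,12,12,13,13,13,13,14,16,18]

Scan for sites:
  SqiII ACACTA/6: at [9, 69, 110, 123, 139, 145, 162] ⇒ [15, 75, 116, 129, 145, 151, 168]
  XjeVI AGTTCTG/1: at [2, 27, 54, 62, 89, 97] ⇒ [3, 28, 55, 63, 90, 98]
  QalIX GGGTAG/3: at [38, 76, 82, 152] ⇒ [41, 79, 85, 155]

Pooled cuts: [3, 15, 28, 41, 55, 63, 75, 79, 85, 90, 98, 116, 129, 145, 151, 155, 168]

Fragments:
  [0,3): 3 bp
  [3,15): 12 bp
  [15,28): 13 bp
  [28,41): 13 bp
  [41,55): 14 bp
  [55,63): 8 bp
  [63,75): 12 bp
  [75,79): 4 bp
  [79,85): 6 bp
  [85,90): 5 bp
  [90,98): 8 bp
  [98,116): 18 bp
  [116,129): 13 bp
  [129,145): 16 bp
  [145,151): 6 bp
  [151,155): 4 bp
  [155,168): 13 bp
  [168,176): 8 bp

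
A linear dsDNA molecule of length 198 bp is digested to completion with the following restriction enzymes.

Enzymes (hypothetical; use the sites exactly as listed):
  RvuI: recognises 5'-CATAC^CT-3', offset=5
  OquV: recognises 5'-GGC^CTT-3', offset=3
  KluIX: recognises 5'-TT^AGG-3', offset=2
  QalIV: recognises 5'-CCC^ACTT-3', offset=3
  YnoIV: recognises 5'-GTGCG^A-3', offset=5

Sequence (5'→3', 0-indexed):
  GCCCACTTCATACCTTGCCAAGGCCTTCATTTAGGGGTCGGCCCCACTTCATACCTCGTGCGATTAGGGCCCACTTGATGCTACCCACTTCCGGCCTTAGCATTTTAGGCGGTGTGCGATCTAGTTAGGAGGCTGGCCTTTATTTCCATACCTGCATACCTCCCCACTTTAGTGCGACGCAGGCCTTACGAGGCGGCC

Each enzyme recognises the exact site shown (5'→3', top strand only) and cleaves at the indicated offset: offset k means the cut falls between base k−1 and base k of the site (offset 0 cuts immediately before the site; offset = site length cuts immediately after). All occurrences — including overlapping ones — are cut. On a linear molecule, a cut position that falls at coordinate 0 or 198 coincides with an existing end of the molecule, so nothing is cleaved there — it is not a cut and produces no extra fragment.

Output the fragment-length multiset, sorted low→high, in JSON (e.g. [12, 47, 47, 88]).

Site scan:
  RvuI (CATACCT, off=5): starts [8, 49, 146, 154] → cuts [13, 54, 151, 159]
  OquV (GGCCTT, off=3): starts [21, 92, 134, 181] → cuts [24, 95, 137, 184]
  KluIX (TTAGG, off=2): starts [30, 63, 104, 124] → cuts [32, 65, 106, 126]
  QalIV (CCCACTT, off=3): starts [1, 42, 69, 83, 162] → cuts [4, 45, 72, 86, 165]
  YnoIV (GTGCGA, off=5): starts [57, 113, 171] → cuts [62, 118, 176]

All cut coordinates (distinct, sorted): [4, 13, 24, 32, 45, 54, 62, 65, 72, 86, 95, 106, 118, 126, 137, 151, 159, 165, 176, 184]

Fragments:
  [0,4): 4 bp
  [4,13): 9 bp
  [13,24): 11 bp
  [24,32): 8 bp
  [32,45): 13 bp
  [45,54): 9 bp
  [54,62): 8 bp
  [62,65): 3 bp
  [65,72): 7 bp
  [72,86): 14 bp
  [86,95): 9 bp
  [95,106): 11 bp
  [106,118): 12 bp
  [118,126): 8 bp
  [126,137): 11 bp
  [137,151): 14 bp
  [151,159): 8 bp
  [159,165): 6 bp
  [165,176): 11 bp
  [176,184): 8 bp
  [184,198): 14 bp

[3,4,6,7,8,8,8,8,8,9,9,9,11,11,11,11,12,13,14,14,14]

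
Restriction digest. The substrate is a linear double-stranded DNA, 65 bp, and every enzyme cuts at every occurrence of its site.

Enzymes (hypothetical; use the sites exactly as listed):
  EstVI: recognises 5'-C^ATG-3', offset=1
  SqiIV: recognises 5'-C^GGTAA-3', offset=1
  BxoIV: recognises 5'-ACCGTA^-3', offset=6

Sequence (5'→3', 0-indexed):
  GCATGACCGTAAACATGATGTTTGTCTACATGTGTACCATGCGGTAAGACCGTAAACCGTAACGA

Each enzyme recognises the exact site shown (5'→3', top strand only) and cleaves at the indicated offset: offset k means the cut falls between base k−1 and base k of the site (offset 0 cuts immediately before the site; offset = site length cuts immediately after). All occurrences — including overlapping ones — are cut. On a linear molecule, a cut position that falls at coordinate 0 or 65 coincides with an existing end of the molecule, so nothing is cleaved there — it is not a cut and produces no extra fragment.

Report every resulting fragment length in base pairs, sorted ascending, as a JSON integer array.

[2,3,4,4,7,9,9,12,15]

Per-enzyme occurrences:
  EstVI (CATG, off=1): starts [1, 13, 28, 37] → cuts [2, 14, 29, 38]
  SqiIV (CGGTAA, off=1): starts [41] → cuts [42]
  BxoIV (ACCGTA, off=6): starts [5, 48, 55] → cuts [11, 54, 61]

Pooled cuts: [2, 11, 14, 29, 38, 42, 54, 61]

Fragments:
  [0,2): 2 bp
  [2,11): 9 bp
  [11,14): 3 bp
  [14,29): 15 bp
  [29,38): 9 bp
  [38,42): 4 bp
  [42,54): 12 bp
  [54,61): 7 bp
  [61,65): 4 bp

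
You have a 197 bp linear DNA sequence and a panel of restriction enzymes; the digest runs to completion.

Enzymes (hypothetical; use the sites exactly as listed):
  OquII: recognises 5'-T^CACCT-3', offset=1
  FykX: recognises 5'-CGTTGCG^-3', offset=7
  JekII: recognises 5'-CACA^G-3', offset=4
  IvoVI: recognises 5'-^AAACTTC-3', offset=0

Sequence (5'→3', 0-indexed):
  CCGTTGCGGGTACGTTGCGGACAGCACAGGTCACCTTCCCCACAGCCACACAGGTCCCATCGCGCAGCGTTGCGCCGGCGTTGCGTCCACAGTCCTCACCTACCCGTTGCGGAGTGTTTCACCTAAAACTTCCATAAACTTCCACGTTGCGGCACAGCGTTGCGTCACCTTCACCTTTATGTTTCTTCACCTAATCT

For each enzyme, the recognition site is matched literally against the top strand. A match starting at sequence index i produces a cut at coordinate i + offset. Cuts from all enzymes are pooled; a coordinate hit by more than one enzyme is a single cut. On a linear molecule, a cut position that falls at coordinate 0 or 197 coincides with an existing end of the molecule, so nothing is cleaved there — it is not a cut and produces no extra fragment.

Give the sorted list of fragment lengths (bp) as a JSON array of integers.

[1,3,5,5,6,6,6,8,8,8,8,9,10,10,11,11,13,15,16,16,22]

Scan for sites:
  OquII TCACCT/1: at [30, 95, 118, 164, 170, 186] ⇒ [31, 96, 119, 165, 171, 187]
  FykX CGTTGCG/7: at [1, 12, 67, 78, 104, 144, 157] ⇒ [8, 19, 74, 85, 111, 151, 164]
  JekII CACAG/4: at [24, 40, 48, 87, 152] ⇒ [28, 44, 52, 91, 156]
  IvoVI AAACTTC/0: at [125, 135] ⇒ [125, 135]

All cut coordinates (distinct, sorted): [8, 19, 28, 31, 44, 52, 74, 85, 91, 96, 111, 119, 125, 135, 151, 156, 164, 165, 171, 187]

Fragment lengths:
  [0,8): 8 bp
  [8,19): 11 bp
  [19,28): 9 bp
  [28,31): 3 bp
  [31,44): 13 bp
  [44,52): 8 bp
  [52,74): 22 bp
  [74,85): 11 bp
  [85,91): 6 bp
  [91,96): 5 bp
  [96,111): 15 bp
  [111,119): 8 bp
  [119,125): 6 bp
  [125,135): 10 bp
  [135,151): 16 bp
  [151,156): 5 bp
  [156,164): 8 bp
  [164,165): 1 bp
  [165,171): 6 bp
  [171,187): 16 bp
  [187,197): 10 bp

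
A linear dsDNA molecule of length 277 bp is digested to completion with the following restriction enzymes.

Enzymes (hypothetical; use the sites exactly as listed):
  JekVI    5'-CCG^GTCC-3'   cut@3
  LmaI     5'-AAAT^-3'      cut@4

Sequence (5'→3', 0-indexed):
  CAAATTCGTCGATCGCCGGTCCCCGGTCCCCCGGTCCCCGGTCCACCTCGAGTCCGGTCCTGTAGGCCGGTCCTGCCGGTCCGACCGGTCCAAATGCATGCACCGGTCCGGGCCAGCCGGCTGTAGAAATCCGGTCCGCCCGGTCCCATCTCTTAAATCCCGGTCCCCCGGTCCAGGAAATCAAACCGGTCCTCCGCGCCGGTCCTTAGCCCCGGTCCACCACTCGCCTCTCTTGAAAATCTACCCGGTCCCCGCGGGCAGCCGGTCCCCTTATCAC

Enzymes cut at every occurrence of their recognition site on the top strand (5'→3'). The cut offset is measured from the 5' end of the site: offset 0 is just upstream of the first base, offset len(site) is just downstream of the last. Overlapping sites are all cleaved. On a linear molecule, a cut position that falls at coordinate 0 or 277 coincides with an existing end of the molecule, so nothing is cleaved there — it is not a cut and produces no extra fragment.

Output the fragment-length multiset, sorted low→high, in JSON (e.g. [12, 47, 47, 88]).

[3,4,5,7,7,7,7,8,8,8,9,9,9,10,11,13,13,13,13,13,16,16,17,25,26]

Site scan:
  JekVI CCGGTCC/3: at [15, 22, 30, 37, 53, 66, 75, 84, 102, 130, 139, 159, 167, 185, 198, 211, 244, 261] ⇒ [18, 25, 33, 40, 56, 69, 78, 87, 105, 133, 142, 162, 170, 188, 201, 214, 247, 264]
  LmaI AAAT/4: at [1, 91, 126, 154, 177, 236] ⇒ [5, 95, 130, 158, 181, 240]

Pooled cuts: [5, 18, 25, 33, 40, 56, 69, 78, 87, 95, 105, 130, 133, 142, 158, 162, 170, 181, 188, 201, 214, 240, 247, 264]

Fragments:
  [0,5): 5 bp
  [5,18): 13 bp
  [18,25): 7 bp
  [25,33): 8 bp
  [33,40): 7 bp
  [40,56): 16 bp
  [56,69): 13 bp
  [69,78): 9 bp
  [78,87): 9 bp
  [87,95): 8 bp
  [95,105): 10 bp
  [105,130): 25 bp
  [130,133): 3 bp
  [133,142): 9 bp
  [142,158): 16 bp
  [158,162): 4 bp
  [162,170): 8 bp
  [170,181): 11 bp
  [181,188): 7 bp
  [188,201): 13 bp
  [201,214): 13 bp
  [214,240): 26 bp
  [240,247): 7 bp
  [247,264): 17 bp
  [264,277): 13 bp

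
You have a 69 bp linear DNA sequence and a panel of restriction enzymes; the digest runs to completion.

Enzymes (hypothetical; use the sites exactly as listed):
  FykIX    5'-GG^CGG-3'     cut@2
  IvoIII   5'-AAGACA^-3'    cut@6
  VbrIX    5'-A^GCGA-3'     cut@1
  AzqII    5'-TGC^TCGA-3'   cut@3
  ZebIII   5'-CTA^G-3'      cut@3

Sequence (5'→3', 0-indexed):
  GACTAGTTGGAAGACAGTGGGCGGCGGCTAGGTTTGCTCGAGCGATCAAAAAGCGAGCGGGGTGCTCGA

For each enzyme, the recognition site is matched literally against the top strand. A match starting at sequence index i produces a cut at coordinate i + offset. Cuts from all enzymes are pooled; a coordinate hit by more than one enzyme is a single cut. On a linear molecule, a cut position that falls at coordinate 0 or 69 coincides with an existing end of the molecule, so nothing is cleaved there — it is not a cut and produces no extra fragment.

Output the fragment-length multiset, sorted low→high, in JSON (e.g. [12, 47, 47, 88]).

Scan for sites:
  FykIX GGCGG/2: at [19, 22] ⇒ [21, 24]
  IvoIII AAGACA/6: at [10] ⇒ [16]
  VbrIX AGCGA/1: at [40, 51] ⇒ [41, 52]
  AzqII TGCTCGA/3: at [34, 62] ⇒ [37, 65]
  ZebIII CTAG/3: at [2, 27] ⇒ [5, 30]

Pooled cuts: [5, 16, 21, 24, 30, 37, 41, 52, 65]

Fragment lengths:
  [0,5): 5 bp
  [5,16): 11 bp
  [16,21): 5 bp
  [21,24): 3 bp
  [24,30): 6 bp
  [30,37): 7 bp
  [37,41): 4 bp
  [41,52): 11 bp
  [52,65): 13 bp
  [65,69): 4 bp

[3,4,4,5,5,6,7,11,11,13]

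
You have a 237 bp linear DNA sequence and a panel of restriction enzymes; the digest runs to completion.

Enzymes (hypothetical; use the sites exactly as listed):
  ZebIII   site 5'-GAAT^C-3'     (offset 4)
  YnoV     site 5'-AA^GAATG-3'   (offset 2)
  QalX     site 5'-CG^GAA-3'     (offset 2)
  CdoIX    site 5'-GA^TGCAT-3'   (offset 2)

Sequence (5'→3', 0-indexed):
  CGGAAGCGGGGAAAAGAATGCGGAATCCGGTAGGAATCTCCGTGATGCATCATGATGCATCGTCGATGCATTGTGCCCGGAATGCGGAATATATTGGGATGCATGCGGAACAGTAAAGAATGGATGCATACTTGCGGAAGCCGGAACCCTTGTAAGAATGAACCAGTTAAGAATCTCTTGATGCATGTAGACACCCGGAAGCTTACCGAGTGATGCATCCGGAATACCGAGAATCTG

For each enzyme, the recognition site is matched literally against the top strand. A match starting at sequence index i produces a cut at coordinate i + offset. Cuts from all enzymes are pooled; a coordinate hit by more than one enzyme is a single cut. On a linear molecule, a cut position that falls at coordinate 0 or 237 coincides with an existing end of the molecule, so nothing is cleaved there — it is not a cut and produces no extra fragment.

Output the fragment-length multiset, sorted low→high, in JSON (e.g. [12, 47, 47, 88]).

[2,3,4,7,7,7,7,7,8,8,8,10,10,11,11,12,12,13,13,13,13,16,16,19]

Scan for sites:
  ZebIII GAATC/4: at [22, 33, 170, 230] ⇒ [26, 37, 174, 234]
  YnoV AAGAATG/2: at [13, 115, 153] ⇒ [15, 117, 155]
  QalX CGGAA/2: at [0, 20, 77, 84, 105, 134, 141, 195, 219] ⇒ [2, 22, 79, 86, 107, 136, 143, 197, 221]
  CdoIX GATGCAT/2: at [43, 53, 64, 97, 122, 179, 211] ⇒ [45, 55, 66, 99, 124, 181, 213]

Pooled cuts: [2, 15, 22, 26, 37, 45, 55, 66, 79, 86, 99, 107, 117, 124, 136, 143, 155, 174, 181, 197, 213, 221, 234]

Fragments:
  [0,2): 2 bp
  [2,15): 13 bp
  [15,22): 7 bp
  [22,26): 4 bp
  [26,37): 11 bp
  [37,45): 8 bp
  [45,55): 10 bp
  [55,66): 11 bp
  [66,79): 13 bp
  [79,86): 7 bp
  [86,99): 13 bp
  [99,107): 8 bp
  [107,117): 10 bp
  [117,124): 7 bp
  [124,136): 12 bp
  [136,143): 7 bp
  [143,155): 12 bp
  [155,174): 19 bp
  [174,181): 7 bp
  [181,197): 16 bp
  [197,213): 16 bp
  [213,221): 8 bp
  [221,234): 13 bp
  [234,237): 3 bp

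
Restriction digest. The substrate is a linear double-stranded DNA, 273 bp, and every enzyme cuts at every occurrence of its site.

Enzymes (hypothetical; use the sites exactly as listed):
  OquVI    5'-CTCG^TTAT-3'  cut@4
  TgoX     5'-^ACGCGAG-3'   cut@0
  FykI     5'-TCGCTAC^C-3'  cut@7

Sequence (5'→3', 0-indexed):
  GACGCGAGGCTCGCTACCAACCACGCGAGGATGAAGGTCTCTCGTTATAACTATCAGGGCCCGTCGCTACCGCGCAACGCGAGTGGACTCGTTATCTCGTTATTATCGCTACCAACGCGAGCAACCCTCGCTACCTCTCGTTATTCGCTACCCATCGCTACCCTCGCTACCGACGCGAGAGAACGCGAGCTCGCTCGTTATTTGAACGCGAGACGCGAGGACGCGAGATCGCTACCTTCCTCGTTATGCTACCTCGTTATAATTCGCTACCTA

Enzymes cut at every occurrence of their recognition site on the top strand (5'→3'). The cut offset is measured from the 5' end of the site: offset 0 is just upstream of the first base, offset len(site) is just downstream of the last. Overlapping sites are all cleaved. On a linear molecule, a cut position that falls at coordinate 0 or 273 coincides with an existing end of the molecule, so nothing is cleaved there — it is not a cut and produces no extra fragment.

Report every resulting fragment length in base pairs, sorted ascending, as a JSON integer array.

[1,2,2,3,5,6,6,7,8,8,8,8,9,10,10,11,13,13,14,15,15,15,16,20,22,26]

Per-enzyme occurrences:
  OquVI (CTCGTTAT, off=4): starts [40, 87, 95, 136, 193, 239, 252] → cuts [44, 91, 99, 140, 197, 243, 256]
  TgoX (ACGCGAG, off=0): starts [1, 22, 76, 114, 172, 182, 205, 212, 220] → cuts [1, 22, 76, 114, 172, 182, 205, 212, 220]
  FykI (TCGCTACC, off=7): starts [10, 63, 105, 127, 144, 154, 163, 228, 263] → cuts [17, 70, 112, 134, 151, 161, 170, 235, 270]

All cut coordinates (distinct, sorted): [1, 17, 22, 44, 70, 76, 91, 99, 112, 114, 134, 140, 151, 161, 170, 172, 182, 197, 205, 212, 220, 235, 243, 256, 270]

Fragment lengths:
  [0,1): 1 bp
  [1,17): 16 bp
  [17,22): 5 bp
  [22,44): 22 bp
  [44,70): 26 bp
  [70,76): 6 bp
  [76,91): 15 bp
  [91,99): 8 bp
  [99,112): 13 bp
  [112,114): 2 bp
  [114,134): 20 bp
  [134,140): 6 bp
  [140,151): 11 bp
  [151,161): 10 bp
  [161,170): 9 bp
  [170,172): 2 bp
  [172,182): 10 bp
  [182,197): 15 bp
  [197,205): 8 bp
  [205,212): 7 bp
  [212,220): 8 bp
  [220,235): 15 bp
  [235,243): 8 bp
  [243,256): 13 bp
  [256,270): 14 bp
  [270,273): 3 bp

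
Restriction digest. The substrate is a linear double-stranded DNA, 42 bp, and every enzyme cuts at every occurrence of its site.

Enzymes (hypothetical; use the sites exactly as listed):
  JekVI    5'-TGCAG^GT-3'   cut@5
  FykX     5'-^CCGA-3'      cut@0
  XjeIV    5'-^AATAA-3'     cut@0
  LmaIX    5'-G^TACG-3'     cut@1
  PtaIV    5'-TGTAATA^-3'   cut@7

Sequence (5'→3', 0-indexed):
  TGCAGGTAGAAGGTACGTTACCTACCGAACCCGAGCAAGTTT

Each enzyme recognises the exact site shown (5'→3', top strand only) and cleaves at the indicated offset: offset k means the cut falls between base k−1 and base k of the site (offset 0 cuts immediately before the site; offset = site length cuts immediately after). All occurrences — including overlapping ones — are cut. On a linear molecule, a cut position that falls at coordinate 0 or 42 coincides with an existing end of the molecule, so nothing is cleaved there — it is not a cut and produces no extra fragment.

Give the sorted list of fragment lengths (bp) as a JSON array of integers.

Scan for sites:
  JekVI TGCAGGT/5: at [0] ⇒ [5]
  FykX CCGA/0: at [24, 30] ⇒ [24, 30]
  XjeIV (AATAA, off=0): no sites
  LmaIX GTACG/1: at [12] ⇒ [13]
  PtaIV (TGTAATA, off=7): no sites

Pooled cuts: [5, 13, 24, 30]

Fragments:
  [0,5): 5 bp
  [5,13): 8 bp
  [13,24): 11 bp
  [24,30): 6 bp
  [30,42): 12 bp

[5,6,8,11,12]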